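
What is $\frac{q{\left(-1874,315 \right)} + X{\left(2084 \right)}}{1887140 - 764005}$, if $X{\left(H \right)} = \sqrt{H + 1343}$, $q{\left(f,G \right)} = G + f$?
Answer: $- \frac{1559}{1123135} + \frac{\sqrt{3427}}{1123135} \approx -0.001336$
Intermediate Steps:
$X{\left(H \right)} = \sqrt{1343 + H}$
$\frac{q{\left(-1874,315 \right)} + X{\left(2084 \right)}}{1887140 - 764005} = \frac{\left(315 - 1874\right) + \sqrt{1343 + 2084}}{1887140 - 764005} = \frac{-1559 + \sqrt{3427}}{1123135} = \left(-1559 + \sqrt{3427}\right) \frac{1}{1123135} = - \frac{1559}{1123135} + \frac{\sqrt{3427}}{1123135}$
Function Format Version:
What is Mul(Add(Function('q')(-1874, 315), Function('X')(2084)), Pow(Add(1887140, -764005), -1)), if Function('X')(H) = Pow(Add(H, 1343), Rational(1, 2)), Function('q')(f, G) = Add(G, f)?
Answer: Add(Rational(-1559, 1123135), Mul(Rational(1, 1123135), Pow(3427, Rational(1, 2)))) ≈ -0.0013360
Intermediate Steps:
Function('X')(H) = Pow(Add(1343, H), Rational(1, 2))
Mul(Add(Function('q')(-1874, 315), Function('X')(2084)), Pow(Add(1887140, -764005), -1)) = Mul(Add(Add(315, -1874), Pow(Add(1343, 2084), Rational(1, 2))), Pow(Add(1887140, -764005), -1)) = Mul(Add(-1559, Pow(3427, Rational(1, 2))), Pow(1123135, -1)) = Mul(Add(-1559, Pow(3427, Rational(1, 2))), Rational(1, 1123135)) = Add(Rational(-1559, 1123135), Mul(Rational(1, 1123135), Pow(3427, Rational(1, 2))))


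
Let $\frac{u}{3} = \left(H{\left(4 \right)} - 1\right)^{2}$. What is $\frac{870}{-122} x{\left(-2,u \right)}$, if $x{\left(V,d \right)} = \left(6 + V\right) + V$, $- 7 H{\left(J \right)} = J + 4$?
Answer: $- \frac{870}{61} \approx -14.262$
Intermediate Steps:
$H{\left(J \right)} = - \frac{4}{7} - \frac{J}{7}$ ($H{\left(J \right)} = - \frac{J + 4}{7} = - \frac{4 + J}{7} = - \frac{4}{7} - \frac{J}{7}$)
$u = \frac{675}{49}$ ($u = 3 \left(\left(- \frac{4}{7} - \frac{4}{7}\right) - 1\right)^{2} = 3 \left(- \frac{8}{7} - 1\right)^{2} = 3 \left(- \frac{15}{7}\right)^{2} = 3 \cdot \frac{225}{49} = \frac{675}{49} \approx 13.776$)
$x{\left(V,d \right)} = 6 + 2 V$
$\frac{870}{-122} x{\left(-2,u \right)} = \frac{870}{-122} \left(6 + 2 \left(-2\right)\right) = 870 \left(- \frac{1}{122}\right) \left(6 - 4\right) = \left(- \frac{435}{61}\right) 2 = - \frac{870}{61}$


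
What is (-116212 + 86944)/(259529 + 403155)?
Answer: -7317/165671 ≈ -0.044166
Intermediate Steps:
(-116212 + 86944)/(259529 + 403155) = -29268/662684 = -29268*1/662684 = -7317/165671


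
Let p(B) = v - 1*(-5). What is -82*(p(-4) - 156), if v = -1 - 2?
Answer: 12628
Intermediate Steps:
v = -3
p(B) = 2 (p(B) = -3 - 1*(-5) = -3 + 5 = 2)
-82*(p(-4) - 156) = -82*(2 - 156) = -82*(-154) = 12628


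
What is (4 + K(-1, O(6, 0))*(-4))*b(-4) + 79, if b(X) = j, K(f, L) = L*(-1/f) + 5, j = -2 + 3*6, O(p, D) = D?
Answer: -177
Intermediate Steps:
j = 16 (j = -2 + 18 = 16)
K(f, L) = 5 - L/f (K(f, L) = -L/f + 5 = 5 - L/f)
b(X) = 16
(4 + K(-1, O(6, 0))*(-4))*b(-4) + 79 = (4 + (5 - 1*0/(-1))*(-4))*16 + 79 = (4 + (5 - 1*0*(-1))*(-4))*16 + 79 = (4 + (5 + 0)*(-4))*16 + 79 = (4 + 5*(-4))*16 + 79 = (4 - 20)*16 + 79 = -16*16 + 79 = -256 + 79 = -177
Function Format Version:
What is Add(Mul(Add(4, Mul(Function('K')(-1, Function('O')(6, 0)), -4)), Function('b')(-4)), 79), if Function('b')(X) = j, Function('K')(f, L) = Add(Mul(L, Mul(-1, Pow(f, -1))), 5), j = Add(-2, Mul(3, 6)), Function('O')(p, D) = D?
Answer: -177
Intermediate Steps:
j = 16 (j = Add(-2, 18) = 16)
Function('K')(f, L) = Add(5, Mul(-1, L, Pow(f, -1))) (Function('K')(f, L) = Add(Mul(-1, L, Pow(f, -1)), 5) = Add(5, Mul(-1, L, Pow(f, -1))))
Function('b')(X) = 16
Add(Mul(Add(4, Mul(Function('K')(-1, Function('O')(6, 0)), -4)), Function('b')(-4)), 79) = Add(Mul(Add(4, Mul(Add(5, Mul(-1, 0, Pow(-1, -1))), -4)), 16), 79) = Add(Mul(Add(4, Mul(Add(5, Mul(-1, 0, -1)), -4)), 16), 79) = Add(Mul(Add(4, Mul(Add(5, 0), -4)), 16), 79) = Add(Mul(Add(4, Mul(5, -4)), 16), 79) = Add(Mul(Add(4, -20), 16), 79) = Add(Mul(-16, 16), 79) = Add(-256, 79) = -177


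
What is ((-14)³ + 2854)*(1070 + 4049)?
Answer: 563090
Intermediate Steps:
((-14)³ + 2854)*(1070 + 4049) = (-2744 + 2854)*5119 = 110*5119 = 563090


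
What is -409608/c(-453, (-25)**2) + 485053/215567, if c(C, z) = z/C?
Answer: 39999282542533/134729375 ≈ 2.9689e+5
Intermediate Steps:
-409608/c(-453, (-25)**2) + 485053/215567 = -409608/((-25)**2/(-453)) + 485053/215567 = -409608/(625*(-1/453)) + 485053*(1/215567) = -409608/(-625/453) + 485053/215567 = -409608*(-453/625) + 485053/215567 = 185552424/625 + 485053/215567 = 39999282542533/134729375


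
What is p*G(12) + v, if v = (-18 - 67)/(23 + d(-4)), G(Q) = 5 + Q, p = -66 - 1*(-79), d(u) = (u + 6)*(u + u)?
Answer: 1462/7 ≈ 208.86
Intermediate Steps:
d(u) = 2*u*(6 + u) (d(u) = (6 + u)*(2*u) = 2*u*(6 + u))
p = 13 (p = -66 + 79 = 13)
v = -85/7 (v = (-18 - 67)/(23 + 2*(-4)*(6 - 4)) = -85/(23 + 2*(-4)*2) = -85/(23 - 16) = -85/7 ≈ -12.143)
p*G(12) + v = 13*(5 + 12) - 85/7 = 13*17 - 85/7 = 221 - 85/7 = 1462/7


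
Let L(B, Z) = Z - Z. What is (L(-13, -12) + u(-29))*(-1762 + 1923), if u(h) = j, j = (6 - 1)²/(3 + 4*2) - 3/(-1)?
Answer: 9338/11 ≈ 848.91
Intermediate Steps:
L(B, Z) = 0
j = 58/11 (j = 5²/(3 + 8) - 3*(-1) = 25/11 + 3 = 58/11 ≈ 5.2727)
u(h) = 58/11
(L(-13, -12) + u(-29))*(-1762 + 1923) = (0 + 58/11)*(-1762 + 1923) = (58/11)*161 = 9338/11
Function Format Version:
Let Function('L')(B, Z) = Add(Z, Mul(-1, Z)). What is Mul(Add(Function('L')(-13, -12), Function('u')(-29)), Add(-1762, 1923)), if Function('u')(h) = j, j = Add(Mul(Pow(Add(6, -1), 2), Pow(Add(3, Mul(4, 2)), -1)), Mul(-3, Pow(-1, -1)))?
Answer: Rational(9338, 11) ≈ 848.91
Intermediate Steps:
Function('L')(B, Z) = 0
j = Rational(58, 11) (j = Add(Mul(Pow(5, 2), Pow(Add(3, 8), -1)), Mul(-3, -1)) = Add(Mul(25, Pow(11, -1)), 3) = Add(Mul(25, Rational(1, 11)), 3) = Add(Rational(25, 11), 3) = Rational(58, 11) ≈ 5.2727)
Function('u')(h) = Rational(58, 11)
Mul(Add(Function('L')(-13, -12), Function('u')(-29)), Add(-1762, 1923)) = Mul(Add(0, Rational(58, 11)), Add(-1762, 1923)) = Mul(Rational(58, 11), 161) = Rational(9338, 11)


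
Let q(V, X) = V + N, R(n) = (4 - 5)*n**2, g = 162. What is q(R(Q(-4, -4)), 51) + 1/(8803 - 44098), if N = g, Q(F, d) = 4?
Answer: 5153069/35295 ≈ 146.00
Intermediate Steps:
N = 162
R(n) = -n**2
q(V, X) = 162 + V (q(V, X) = V + 162 = 162 + V)
q(R(Q(-4, -4)), 51) + 1/(8803 - 44098) = (162 - 1*4**2) + 1/(8803 - 44098) = (162 - 1*16) + 1/(-35295) = (162 - 16) - 1/35295 = 146 - 1/35295 = 5153069/35295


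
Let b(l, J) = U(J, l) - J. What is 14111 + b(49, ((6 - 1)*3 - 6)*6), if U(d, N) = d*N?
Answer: 16703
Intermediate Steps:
U(d, N) = N*d
b(l, J) = -J + J*l (b(l, J) = l*J - J = J*l - J = -J + J*l)
14111 + b(49, ((6 - 1)*3 - 6)*6) = 14111 + (((6 - 1)*3 - 6)*6)*(-1 + 49) = 14111 + ((5*3 - 6)*6)*48 = 14111 + ((15 - 6)*6)*48 = 14111 + (9*6)*48 = 14111 + 54*48 = 14111 + 2592 = 16703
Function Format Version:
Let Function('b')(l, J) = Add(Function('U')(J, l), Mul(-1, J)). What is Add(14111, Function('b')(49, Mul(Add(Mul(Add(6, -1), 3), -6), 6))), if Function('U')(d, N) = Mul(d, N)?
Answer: 16703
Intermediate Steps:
Function('U')(d, N) = Mul(N, d)
Function('b')(l, J) = Add(Mul(-1, J), Mul(J, l)) (Function('b')(l, J) = Add(Mul(l, J), Mul(-1, J)) = Add(Mul(J, l), Mul(-1, J)) = Add(Mul(-1, J), Mul(J, l)))
Add(14111, Function('b')(49, Mul(Add(Mul(Add(6, -1), 3), -6), 6))) = Add(14111, Mul(Mul(Add(Mul(Add(6, -1), 3), -6), 6), Add(-1, 49))) = Add(14111, Mul(Mul(Add(Mul(5, 3), -6), 6), 48)) = Add(14111, Mul(Mul(Add(15, -6), 6), 48)) = Add(14111, Mul(Mul(9, 6), 48)) = Add(14111, Mul(54, 48)) = Add(14111, 2592) = 16703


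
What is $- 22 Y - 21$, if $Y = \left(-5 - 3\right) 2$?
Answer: $331$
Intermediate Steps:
$Y = -16$ ($Y = \left(-5 - 3\right) 2 = \left(-8\right) 2 = -16$)
$- 22 Y - 21 = \left(-22\right) \left(-16\right) - 21 = 352 - 21 = 331$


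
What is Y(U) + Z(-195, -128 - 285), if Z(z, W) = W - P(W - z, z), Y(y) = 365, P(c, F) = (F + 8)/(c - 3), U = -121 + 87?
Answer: -635/13 ≈ -48.846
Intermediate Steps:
U = -34
P(c, F) = (8 + F)/(-3 + c)
Z(z, W) = W - (8 + z)/(-3 + W - z) (Z(z, W) = W - (8 + z)/(-3 + (W - z)) = W - (8 + z)/(-3 + W - z))
Y(U) + Z(-195, -128 - 285) = 365 + (8 - 195 + (-128 - 285)*(3 - 195 - (-128 - 285)))/(3 - 195 - (-128 - 285)) = 365 + (8 - 195 - 413*(3 - 195 - 1*(-413)))/(3 - 195 - 1*(-413)) = 365 + (8 - 195 - 413*(3 - 195 + 413))/(3 - 195 + 413) = 365 + (8 - 195 - 413*221)/221 = 365 + (8 - 195 - 91273)/221 = 365 + (1/221)*(-91460) = 365 - 5380/13 = -635/13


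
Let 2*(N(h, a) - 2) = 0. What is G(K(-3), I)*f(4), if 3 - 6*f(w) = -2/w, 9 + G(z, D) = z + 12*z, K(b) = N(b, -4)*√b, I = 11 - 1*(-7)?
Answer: -21/4 + 91*I*√3/6 ≈ -5.25 + 26.269*I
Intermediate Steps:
I = 18 (I = 11 + 7 = 18)
N(h, a) = 2 (N(h, a) = 2 + (½)*0 = 2 + 0 = 2)
K(b) = 2*√b
G(z, D) = -9 + 13*z (G(z, D) = -9 + (z + 12*z) = -9 + 13*z)
f(w) = ½ + 1/(3*w) (f(w) = ½ - (-1)/(3*w) = ½ + 1/(3*w))
G(K(-3), I)*f(4) = (-9 + 13*(2*√(-3)))*((⅙)*(2 + 3*4)/4) = (-9 + 13*(2*(I*√3)))*((⅙)*(¼)*(2 + 12)) = (-9 + 13*(2*I*√3))*((⅙)*(¼)*14) = (-9 + 26*I*√3)*(7/12) = -21/4 + 91*I*√3/6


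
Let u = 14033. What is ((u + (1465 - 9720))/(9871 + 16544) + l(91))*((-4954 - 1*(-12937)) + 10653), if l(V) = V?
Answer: 4989360372/2935 ≈ 1.7000e+6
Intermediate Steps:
((u + (1465 - 9720))/(9871 + 16544) + l(91))*((-4954 - 1*(-12937)) + 10653) = ((14033 + (1465 - 9720))/(9871 + 16544) + 91)*((-4954 - 1*(-12937)) + 10653) = ((14033 - 8255)/26415 + 91)*((-4954 + 12937) + 10653) = (5778*(1/26415) + 91)*(7983 + 10653) = (642/2935 + 91)*18636 = (267727/2935)*18636 = 4989360372/2935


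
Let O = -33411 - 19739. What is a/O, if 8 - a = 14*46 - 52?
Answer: 292/26575 ≈ 0.010988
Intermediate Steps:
O = -53150
a = -584 (a = 8 - (14*46 - 52) = 8 - (644 - 52) = 8 - 1*592 = 8 - 592 = -584)
a/O = -584/(-53150) = -584*(-1/53150) = 292/26575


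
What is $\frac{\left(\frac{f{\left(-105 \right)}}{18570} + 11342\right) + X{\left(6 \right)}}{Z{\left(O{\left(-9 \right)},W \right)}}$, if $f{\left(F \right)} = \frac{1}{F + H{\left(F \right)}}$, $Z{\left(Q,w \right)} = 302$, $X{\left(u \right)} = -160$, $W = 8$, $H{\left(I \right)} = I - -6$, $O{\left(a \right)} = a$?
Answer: $\frac{42360546959}{1144060560} \approx 37.026$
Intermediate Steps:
$H{\left(I \right)} = 6 + I$ ($H{\left(I \right)} = I + 6 = 6 + I$)
$f{\left(F \right)} = \frac{1}{6 + 2 F}$ ($f{\left(F \right)} = \frac{1}{F + \left(6 + F\right)} = \frac{1}{6 + 2 F}$)
$\frac{\left(\frac{f{\left(-105 \right)}}{18570} + 11342\right) + X{\left(6 \right)}}{Z{\left(O{\left(-9 \right)},W \right)}} = \frac{\left(\frac{\frac{1}{2} \frac{1}{3 - 105}}{18570} + 11342\right) - 160}{302} = \left(\left(\frac{1}{2 \left(-102\right)} \frac{1}{18570} + 11342\right) - 160\right) \frac{1}{302} = \left(\left(\frac{1}{2} \left(- \frac{1}{102}\right) \frac{1}{18570} + 11342\right) - 160\right) \frac{1}{302} = \left(\left(\left(- \frac{1}{204}\right) \frac{1}{18570} + 11342\right) - 160\right) \frac{1}{302} = \left(\left(- \frac{1}{3788280} + 11342\right) - 160\right) \frac{1}{302} = \left(\frac{42966671759}{3788280} - 160\right) \frac{1}{302} = \frac{42360546959}{3788280} \cdot \frac{1}{302} = \frac{42360546959}{1144060560}$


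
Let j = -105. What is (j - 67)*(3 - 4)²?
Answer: -172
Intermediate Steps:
(j - 67)*(3 - 4)² = (-105 - 67)*(3 - 4)² = -172*(-1)² = -172*1 = -172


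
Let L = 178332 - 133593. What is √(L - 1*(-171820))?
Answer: √216559 ≈ 465.36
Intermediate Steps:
L = 44739
√(L - 1*(-171820)) = √(44739 - 1*(-171820)) = √(44739 + 171820) = √216559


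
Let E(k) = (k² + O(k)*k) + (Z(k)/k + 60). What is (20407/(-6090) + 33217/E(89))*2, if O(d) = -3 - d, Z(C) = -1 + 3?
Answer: -18379863517/56091945 ≈ -327.67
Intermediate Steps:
Z(C) = 2
E(k) = 60 + k² + 2/k + k*(-3 - k) (E(k) = (k² + (-3 - k)*k) + (2/k + 60) = (k² + k*(-3 - k)) + (60 + 2/k) = 60 + k² + 2/k + k*(-3 - k))
(20407/(-6090) + 33217/E(89))*2 = (20407/(-6090) + 33217/(60 - 3*89 + 2/89))*2 = (20407*(-1/6090) + 33217/(60 - 267 + 2*(1/89)))*2 = (-20407/6090 + 33217/(60 - 267 + 2/89))*2 = (-20407/6090 + 33217/(-18421/89))*2 = (-20407/6090 + 33217*(-89/18421))*2 = (-20407/6090 - 2956313/18421)*2 = -18379863517/112183890*2 = -18379863517/56091945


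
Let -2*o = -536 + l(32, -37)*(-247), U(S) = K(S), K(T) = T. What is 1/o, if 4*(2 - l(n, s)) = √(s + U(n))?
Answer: 6592/3455889 + 1976*I*√5/17279445 ≈ 0.0019075 + 0.00025571*I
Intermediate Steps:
U(S) = S
l(n, s) = 2 - √(n + s)/4 (l(n, s) = 2 - √(s + n)/4 = 2 - √(n + s)/4)
o = 515 - 247*I*√5/8 (o = -(-536 + (2 - √(32 - 37)/4)*(-247))/2 = -(-536 + (2 - I*√5/4)*(-247))/2 = -(-536 + (-494 + 247*I*√5/4))/2 = -(-1030 + 247*I*√5/4)/2 = 515 - 247*I*√5/8 ≈ 515.0 - 69.039*I)
1/o = 1/(515 - 247*I*√5/8)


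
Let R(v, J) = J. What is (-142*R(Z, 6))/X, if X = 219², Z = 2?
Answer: -284/15987 ≈ -0.017764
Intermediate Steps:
X = 47961
(-142*R(Z, 6))/X = -142*6/47961 = -852*1/47961 = -284/15987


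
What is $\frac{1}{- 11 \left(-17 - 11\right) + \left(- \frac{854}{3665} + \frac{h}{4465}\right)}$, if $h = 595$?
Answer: $\frac{3272845}{1007709773} \approx 0.0032478$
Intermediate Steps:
$\frac{1}{- 11 \left(-17 - 11\right) + \left(- \frac{854}{3665} + \frac{h}{4465}\right)} = \frac{1}{- 11 \left(-17 - 11\right) + \left(- \frac{854}{3665} + \frac{595}{4465}\right)} = \frac{1}{- 11 \left(-17 + \left(-23 + 12\right)\right) + \left(\left(-854\right) \frac{1}{3665} + 595 \cdot \frac{1}{4465}\right)} = \frac{1}{- 11 \left(-17 - 11\right) + \left(- \frac{854}{3665} + \frac{119}{893}\right)} = \frac{1}{\left(-11\right) \left(-28\right) - \frac{326487}{3272845}} = \frac{1}{308 - \frac{326487}{3272845}} = \frac{1}{\frac{1007709773}{3272845}} = \frac{3272845}{1007709773}$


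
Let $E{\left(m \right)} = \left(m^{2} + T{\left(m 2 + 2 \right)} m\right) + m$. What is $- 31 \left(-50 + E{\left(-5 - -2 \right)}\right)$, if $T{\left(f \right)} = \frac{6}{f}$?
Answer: $\frac{2449}{2} \approx 1224.5$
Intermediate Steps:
$E{\left(m \right)} = m + m^{2} + \frac{6 m}{2 + 2 m}$ ($E{\left(m \right)} = \left(m^{2} + \frac{6}{m 2 + 2} m\right) + m = \left(m^{2} + \frac{6}{2 m + 2} m\right) + m = \left(m^{2} + \frac{6}{2 + 2 m} m\right) + m = \left(m^{2} + \frac{6 m}{2 + 2 m}\right) + m = m + m^{2} + \frac{6 m}{2 + 2 m}$)
$- 31 \left(-50 + E{\left(-5 - -2 \right)}\right) = - 31 \left(-50 + \frac{\left(-5 - -2\right) \left(3 + \left(1 - 3\right)^{2}\right)}{1 - 3}\right) = - 31 \left(-50 + \frac{\left(-5 + 2\right) \left(3 + \left(1 + \left(-5 + 2\right)\right)^{2}\right)}{1 + \left(-5 + 2\right)}\right) = - 31 \left(-50 - \frac{3 \left(3 + \left(1 - 3\right)^{2}\right)}{1 - 3}\right) = - 31 \left(-50 - \frac{3 \left(3 + \left(-2\right)^{2}\right)}{-2}\right) = - 31 \left(-50 - - \frac{3 \left(3 + 4\right)}{2}\right) = - 31 \left(-50 - \left(- \frac{3}{2}\right) 7\right) = - 31 \left(-50 + \frac{21}{2}\right) = \left(-31\right) \left(- \frac{79}{2}\right) = \frac{2449}{2}$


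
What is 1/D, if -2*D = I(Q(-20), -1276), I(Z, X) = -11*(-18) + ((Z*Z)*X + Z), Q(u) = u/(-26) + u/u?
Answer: 338/641243 ≈ 0.00052710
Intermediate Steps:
Q(u) = 1 - u/26 (Q(u) = u*(-1/26) + 1 = -u/26 + 1 = 1 - u/26)
I(Z, X) = 198 + Z + X*Z² (I(Z, X) = 198 + (Z²*X + Z) = 198 + (X*Z² + Z) = 198 + (Z + X*Z²) = 198 + Z + X*Z²)
D = 641243/338 (D = -(198 + (1 - 1/26*(-20)) - 1276*(1 - 1/26*(-20))²)/2 = -(198 + (1 + 10/13) - 1276*(1 + 10/13)²)/2 = -(198 + 23/13 - 1276*(23/13)²)/2 = -(198 + 23/13 - 1276*529/169)/2 = -(198 + 23/13 - 675004/169)/2 = -½*(-641243/169) = 641243/338 ≈ 1897.2)
1/D = 1/(641243/338) = 338/641243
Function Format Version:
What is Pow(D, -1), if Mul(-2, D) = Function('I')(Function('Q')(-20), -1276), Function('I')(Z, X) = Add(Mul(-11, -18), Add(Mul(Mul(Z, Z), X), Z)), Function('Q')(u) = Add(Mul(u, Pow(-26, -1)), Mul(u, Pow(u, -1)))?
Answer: Rational(338, 641243) ≈ 0.00052710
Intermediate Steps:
Function('Q')(u) = Add(1, Mul(Rational(-1, 26), u)) (Function('Q')(u) = Add(Mul(u, Rational(-1, 26)), 1) = Add(Mul(Rational(-1, 26), u), 1) = Add(1, Mul(Rational(-1, 26), u)))
Function('I')(Z, X) = Add(198, Z, Mul(X, Pow(Z, 2))) (Function('I')(Z, X) = Add(198, Add(Mul(Pow(Z, 2), X), Z)) = Add(198, Add(Mul(X, Pow(Z, 2)), Z)) = Add(198, Add(Z, Mul(X, Pow(Z, 2)))) = Add(198, Z, Mul(X, Pow(Z, 2))))
D = Rational(641243, 338) (D = Mul(Rational(-1, 2), Add(198, Add(1, Mul(Rational(-1, 26), -20)), Mul(-1276, Pow(Add(1, Mul(Rational(-1, 26), -20)), 2)))) = Mul(Rational(-1, 2), Add(198, Add(1, Rational(10, 13)), Mul(-1276, Pow(Add(1, Rational(10, 13)), 2)))) = Mul(Rational(-1, 2), Add(198, Rational(23, 13), Mul(-1276, Pow(Rational(23, 13), 2)))) = Mul(Rational(-1, 2), Add(198, Rational(23, 13), Mul(-1276, Rational(529, 169)))) = Mul(Rational(-1, 2), Add(198, Rational(23, 13), Rational(-675004, 169))) = Mul(Rational(-1, 2), Rational(-641243, 169)) = Rational(641243, 338) ≈ 1897.2)
Pow(D, -1) = Pow(Rational(641243, 338), -1) = Rational(338, 641243)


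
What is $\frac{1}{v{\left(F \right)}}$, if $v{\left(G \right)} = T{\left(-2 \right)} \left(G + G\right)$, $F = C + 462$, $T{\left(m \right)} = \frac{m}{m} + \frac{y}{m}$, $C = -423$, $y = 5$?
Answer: $- \frac{1}{117} \approx -0.008547$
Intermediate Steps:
$T{\left(m \right)} = 1 + \frac{5}{m}$ ($T{\left(m \right)} = \frac{m}{m} + \frac{5}{m} = 1 + \frac{5}{m}$)
$F = 39$ ($F = -423 + 462 = 39$)
$v{\left(G \right)} = - 3 G$ ($v{\left(G \right)} = \frac{5 - 2}{-2} \left(G + G\right) = \left(- \frac{1}{2}\right) 3 \cdot 2 G = - \frac{3 \cdot 2 G}{2} = - 3 G$)
$\frac{1}{v{\left(F \right)}} = \frac{1}{\left(-3\right) 39} = \frac{1}{-117} = - \frac{1}{117}$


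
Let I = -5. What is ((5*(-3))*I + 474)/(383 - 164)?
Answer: 183/73 ≈ 2.5069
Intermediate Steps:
((5*(-3))*I + 474)/(383 - 164) = ((5*(-3))*(-5) + 474)/(383 - 164) = (-15*(-5) + 474)/219 = (75 + 474)*(1/219) = 549*(1/219) = 183/73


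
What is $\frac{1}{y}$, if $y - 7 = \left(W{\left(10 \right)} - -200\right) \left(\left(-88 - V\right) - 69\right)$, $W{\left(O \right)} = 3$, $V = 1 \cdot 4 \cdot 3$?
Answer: $- \frac{1}{34300} \approx -2.9155 \cdot 10^{-5}$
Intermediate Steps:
$V = 12$ ($V = 4 \cdot 3 = 12$)
$y = -34300$ ($y = 7 + \left(3 - -200\right) \left(\left(-88 - 12\right) - 69\right) = 7 + \left(3 + 200\right) \left(\left(-88 - 12\right) - 69\right) = 7 + 203 \left(-100 - 69\right) = 7 + 203 \left(-169\right) = 7 - 34307 = -34300$)
$\frac{1}{y} = \frac{1}{-34300} = - \frac{1}{34300}$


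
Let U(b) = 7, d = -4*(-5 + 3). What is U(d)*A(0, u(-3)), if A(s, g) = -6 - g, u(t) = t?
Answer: -21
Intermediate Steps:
d = 8 (d = -4*(-2) = 8)
U(d)*A(0, u(-3)) = 7*(-6 - 1*(-3)) = 7*(-6 + 3) = 7*(-3) = -21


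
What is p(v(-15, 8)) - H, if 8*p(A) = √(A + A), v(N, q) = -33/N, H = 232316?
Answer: -232316 + √110/40 ≈ -2.3232e+5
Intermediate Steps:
p(A) = √2*√A/8 (p(A) = √(A + A)/8 = √(2*A)/8 = (√2*√A)/8 = √2*√A/8)
p(v(-15, 8)) - H = √2*√(-33/(-15))/8 - 1*232316 = √2*√(-33*(-1/15))/8 - 232316 = √2*√(11/5)/8 - 232316 = √2*(√55/5)/8 - 232316 = √110/40 - 232316 = -232316 + √110/40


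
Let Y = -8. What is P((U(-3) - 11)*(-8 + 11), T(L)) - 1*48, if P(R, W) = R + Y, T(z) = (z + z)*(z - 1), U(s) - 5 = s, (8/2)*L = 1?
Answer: -83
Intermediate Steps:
L = ¼ (L = (¼)*1 = ¼ ≈ 0.25000)
U(s) = 5 + s
T(z) = 2*z*(-1 + z) (T(z) = (2*z)*(-1 + z) = 2*z*(-1 + z))
P(R, W) = -8 + R (P(R, W) = R - 8 = -8 + R)
P((U(-3) - 11)*(-8 + 11), T(L)) - 1*48 = (-8 + ((5 - 3) - 11)*(-8 + 11)) - 1*48 = (-8 + (2 - 11)*3) - 48 = (-8 - 9*3) - 48 = (-8 - 27) - 48 = -35 - 48 = -83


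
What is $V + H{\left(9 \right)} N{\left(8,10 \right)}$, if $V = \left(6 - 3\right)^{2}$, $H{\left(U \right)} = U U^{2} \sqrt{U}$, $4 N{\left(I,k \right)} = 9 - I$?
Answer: $\frac{2223}{4} \approx 555.75$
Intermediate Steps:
$N{\left(I,k \right)} = \frac{9}{4} - \frac{I}{4}$ ($N{\left(I,k \right)} = \frac{9 - I}{4} = \frac{9}{4} - \frac{I}{4}$)
$H{\left(U \right)} = U^{\frac{7}{2}}$ ($H{\left(U \right)} = U^{3} \sqrt{U} = U^{\frac{7}{2}}$)
$V = 9$ ($V = 3^{2} = 9$)
$V + H{\left(9 \right)} N{\left(8,10 \right)} = 9 + 9^{\frac{7}{2}} \left(\frac{9}{4} - 2\right) = 9 + 2187 \left(\frac{9}{4} - 2\right) = 9 + 2187 \cdot \frac{1}{4} = 9 + \frac{2187}{4} = \frac{2223}{4}$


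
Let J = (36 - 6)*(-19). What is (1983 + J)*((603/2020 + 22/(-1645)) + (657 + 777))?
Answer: 1346867670447/664580 ≈ 2.0266e+6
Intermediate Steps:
J = -570 (J = 30*(-19) = -570)
(1983 + J)*((603/2020 + 22/(-1645)) + (657 + 777)) = (1983 - 570)*((603/2020 + 22/(-1645)) + (657 + 777)) = 1413*((603*(1/2020) + 22*(-1/1645)) + 1434) = 1413*((603/2020 - 22/1645) + 1434) = 1413*(189499/664580 + 1434) = 1413*(953197219/664580) = 1346867670447/664580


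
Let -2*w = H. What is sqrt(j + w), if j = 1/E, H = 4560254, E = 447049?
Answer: I*sqrt(455689784460499878)/447049 ≈ 1510.0*I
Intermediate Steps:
w = -2280127 (w = -1/2*4560254 = -2280127)
j = 1/447049 ≈ 2.2369e-6
sqrt(j + w) = sqrt(1/447049 - 2280127) = sqrt(-1019328495222/447049) = I*sqrt(455689784460499878)/447049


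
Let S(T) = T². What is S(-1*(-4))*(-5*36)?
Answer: -2880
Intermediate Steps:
S(-1*(-4))*(-5*36) = (-1*(-4))²*(-5*36) = 4²*(-180) = 16*(-180) = -2880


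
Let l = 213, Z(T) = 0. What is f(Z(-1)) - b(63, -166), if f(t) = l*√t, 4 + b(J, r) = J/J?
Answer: 3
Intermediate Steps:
b(J, r) = -3 (b(J, r) = -4 + J/J = -4 + 1 = -3)
f(t) = 213*√t
f(Z(-1)) - b(63, -166) = 213*√0 - 1*(-3) = 213*0 + 3 = 0 + 3 = 3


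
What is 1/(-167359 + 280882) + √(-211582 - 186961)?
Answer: 1/113523 + I*√398543 ≈ 8.8088e-6 + 631.3*I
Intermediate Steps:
1/(-167359 + 280882) + √(-211582 - 186961) = 1/113523 + √(-398543) = 1/113523 + I*√398543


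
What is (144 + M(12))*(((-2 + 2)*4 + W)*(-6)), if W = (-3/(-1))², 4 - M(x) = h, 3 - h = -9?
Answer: -7344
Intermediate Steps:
h = 12 (h = 3 - 1*(-9) = 3 + 9 = 12)
M(x) = -8 (M(x) = 4 - 1*12 = 4 - 12 = -8)
W = 9 (W = (-3*(-1))² = 3² = 9)
(144 + M(12))*(((-2 + 2)*4 + W)*(-6)) = (144 - 8)*(((-2 + 2)*4 + 9)*(-6)) = 136*((0*4 + 9)*(-6)) = 136*((0 + 9)*(-6)) = 136*(9*(-6)) = 136*(-54) = -7344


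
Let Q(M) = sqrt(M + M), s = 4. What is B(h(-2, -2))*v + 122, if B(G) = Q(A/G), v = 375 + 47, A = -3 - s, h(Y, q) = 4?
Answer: 122 + 211*I*sqrt(14) ≈ 122.0 + 789.49*I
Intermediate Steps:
A = -7 (A = -3 - 1*4 = -3 - 4 = -7)
v = 422
Q(M) = sqrt(2)*sqrt(M) (Q(M) = sqrt(2*M) = sqrt(2)*sqrt(M))
B(G) = sqrt(14)*sqrt(-1/G) (B(G) = sqrt(2)*sqrt(-7/G) = sqrt(2)*(sqrt(7)*sqrt(-1/G)) = sqrt(14)*sqrt(-1/G))
B(h(-2, -2))*v + 122 = (sqrt(14)*sqrt(-1/4))*422 + 122 = (sqrt(14)*(I/2))*422 + 122 = (I*sqrt(14)/2)*422 + 122 = 211*I*sqrt(14) + 122 = 122 + 211*I*sqrt(14)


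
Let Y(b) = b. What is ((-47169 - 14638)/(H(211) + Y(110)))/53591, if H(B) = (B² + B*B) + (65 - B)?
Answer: -61807/4769920546 ≈ -1.2958e-5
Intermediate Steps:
H(B) = 65 - B + 2*B² (H(B) = (B² + B²) + (65 - B) = 2*B² + (65 - B) = 65 - B + 2*B²)
((-47169 - 14638)/(H(211) + Y(110)))/53591 = ((-47169 - 14638)/((65 - 1*211 + 2*211²) + 110))/53591 = -61807/((65 - 211 + 2*44521) + 110)*(1/53591) = -61807/((65 - 211 + 89042) + 110)*(1/53591) = -61807/(88896 + 110)*(1/53591) = -61807/89006*(1/53591) = -61807*1/89006*(1/53591) = -61807/89006*1/53591 = -61807/4769920546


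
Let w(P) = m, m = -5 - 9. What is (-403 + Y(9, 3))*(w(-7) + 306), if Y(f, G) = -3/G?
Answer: -117968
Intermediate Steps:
m = -14
w(P) = -14
(-403 + Y(9, 3))*(w(-7) + 306) = (-403 - 3/3)*(-14 + 306) = (-403 - 3*1/3)*292 = (-403 - 1)*292 = -404*292 = -117968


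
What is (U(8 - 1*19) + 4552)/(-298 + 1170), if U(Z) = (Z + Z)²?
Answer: 1259/218 ≈ 5.7752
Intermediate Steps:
U(Z) = 4*Z² (U(Z) = (2*Z)² = 4*Z²)
(U(8 - 1*19) + 4552)/(-298 + 1170) = (4*(8 - 1*19)² + 4552)/(-298 + 1170) = (4*(8 - 19)² + 4552)/872 = (4*(-11)² + 4552)*(1/872) = (4*121 + 4552)*(1/872) = (484 + 4552)*(1/872) = 5036*(1/872) = 1259/218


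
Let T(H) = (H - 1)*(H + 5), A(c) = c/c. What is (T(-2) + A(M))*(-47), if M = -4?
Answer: 376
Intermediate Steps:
A(c) = 1
T(H) = (-1 + H)*(5 + H)
(T(-2) + A(M))*(-47) = ((-5 + (-2)² + 4*(-2)) + 1)*(-47) = ((-5 + 4 - 8) + 1)*(-47) = (-9 + 1)*(-47) = -8*(-47) = 376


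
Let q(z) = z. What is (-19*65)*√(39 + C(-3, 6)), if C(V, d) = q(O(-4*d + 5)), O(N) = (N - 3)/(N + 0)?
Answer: -65*√14497 ≈ -7826.2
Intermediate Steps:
O(N) = (-3 + N)/N
C(V, d) = (2 - 4*d)/(5 - 4*d) (C(V, d) = (-3 + (-4*d + 5))/(-4*d + 5) = (-3 + (5 - 4*d))/(5 - 4*d) = (2 - 4*d)/(5 - 4*d))
(-19*65)*√(39 + C(-3, 6)) = (-19*65)*√(39 + 2*(-1 + 2*6)/(-5 + 4*6)) = -1235*√(39 + 2*(-1 + 12)/(-5 + 24)) = -1235*√(39 + 2*11/19) = -1235*√(39 + 2*(1/19)*11) = -1235*√(39 + 22/19) = -65*√14497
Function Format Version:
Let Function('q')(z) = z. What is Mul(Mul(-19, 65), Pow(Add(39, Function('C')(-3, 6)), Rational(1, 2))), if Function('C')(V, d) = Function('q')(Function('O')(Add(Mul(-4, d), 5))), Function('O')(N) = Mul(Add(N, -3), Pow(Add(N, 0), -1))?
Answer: Mul(-65, Pow(14497, Rational(1, 2))) ≈ -7826.2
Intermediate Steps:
Function('O')(N) = Mul(Pow(N, -1), Add(-3, N)) (Function('O')(N) = Mul(Add(-3, N), Pow(N, -1)) = Mul(Pow(N, -1), Add(-3, N)))
Function('C')(V, d) = Mul(Pow(Add(5, Mul(-4, d)), -1), Add(2, Mul(-4, d))) (Function('C')(V, d) = Mul(Pow(Add(Mul(-4, d), 5), -1), Add(-3, Add(Mul(-4, d), 5))) = Mul(Pow(Add(5, Mul(-4, d)), -1), Add(-3, Add(5, Mul(-4, d)))) = Mul(Pow(Add(5, Mul(-4, d)), -1), Add(2, Mul(-4, d))))
Mul(Mul(-19, 65), Pow(Add(39, Function('C')(-3, 6)), Rational(1, 2))) = Mul(Mul(-19, 65), Pow(Add(39, Mul(2, Pow(Add(-5, Mul(4, 6)), -1), Add(-1, Mul(2, 6)))), Rational(1, 2))) = Mul(-1235, Pow(Add(39, Mul(2, Pow(Add(-5, 24), -1), Add(-1, 12))), Rational(1, 2))) = Mul(-1235, Pow(Add(39, Mul(2, Pow(19, -1), 11)), Rational(1, 2))) = Mul(-1235, Pow(Add(39, Mul(2, Rational(1, 19), 11)), Rational(1, 2))) = Mul(-1235, Pow(Add(39, Rational(22, 19)), Rational(1, 2))) = Mul(-1235, Pow(Rational(763, 19), Rational(1, 2))) = Mul(-1235, Mul(Rational(1, 19), Pow(14497, Rational(1, 2)))) = Mul(-65, Pow(14497, Rational(1, 2)))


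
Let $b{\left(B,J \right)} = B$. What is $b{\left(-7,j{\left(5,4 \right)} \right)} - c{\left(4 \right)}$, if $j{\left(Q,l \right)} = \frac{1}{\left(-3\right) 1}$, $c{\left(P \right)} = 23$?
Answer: $-30$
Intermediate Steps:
$j{\left(Q,l \right)} = - \frac{1}{3}$ ($j{\left(Q,l \right)} = \frac{1}{-3} = - \frac{1}{3}$)
$b{\left(-7,j{\left(5,4 \right)} \right)} - c{\left(4 \right)} = -7 - 23 = -30$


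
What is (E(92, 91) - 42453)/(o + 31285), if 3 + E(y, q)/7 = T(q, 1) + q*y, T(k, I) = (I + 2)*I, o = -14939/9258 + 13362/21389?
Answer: 3198210715662/6194839915295 ≈ 0.51627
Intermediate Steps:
o = -195824875/198019362 (o = -14939*1/9258 + 13362*(1/21389) = -14939/9258 + 13362/21389 = -195824875/198019362 ≈ -0.98892)
T(k, I) = I*(2 + I) (T(k, I) = (2 + I)*I = I*(2 + I))
E(y, q) = 7*q*y (E(y, q) = -21 + 7*(1*(2 + 1) + q*y) = -21 + 7*(1*3 + q*y) = -21 + 7*(3 + q*y) = -21 + (21 + 7*q*y) = 7*q*y)
(E(92, 91) - 42453)/(o + 31285) = (7*91*92 - 42453)/(-195824875/198019362 + 31285) = (58604 - 42453)/(6194839915295/198019362) = 16151*(198019362/6194839915295) = 3198210715662/6194839915295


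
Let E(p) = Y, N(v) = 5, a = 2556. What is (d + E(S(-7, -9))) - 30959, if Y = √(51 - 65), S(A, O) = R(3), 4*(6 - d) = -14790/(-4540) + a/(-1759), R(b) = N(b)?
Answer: -98875970969/3194344 + I*√14 ≈ -30953.0 + 3.7417*I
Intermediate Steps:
R(b) = 5
d = 17724927/3194344 (d = 6 - (-14790/(-4540) + 2556/(-1759))/4 = 6 - (-14790*(-1/4540) + 2556*(-1/1759))/4 = 6 - (1479/454 - 2556/1759)/4 = 6 - ¼*1441137/798586 = 6 - 1441137/3194344 = 17724927/3194344 ≈ 5.5488)
S(A, O) = 5
Y = I*√14 (Y = √(-14) = I*√14 ≈ 3.7417*I)
E(p) = I*√14
(d + E(S(-7, -9))) - 30959 = (17724927/3194344 + I*√14) - 30959 = -98875970969/3194344 + I*√14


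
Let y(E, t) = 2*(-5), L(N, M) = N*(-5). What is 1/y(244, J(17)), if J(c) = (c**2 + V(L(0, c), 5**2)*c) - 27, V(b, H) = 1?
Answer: -1/10 ≈ -0.10000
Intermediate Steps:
L(N, M) = -5*N
J(c) = -27 + c + c**2 (J(c) = (c**2 + 1*c) - 27 = (c**2 + c) - 27 = (c + c**2) - 27 = -27 + c + c**2)
y(E, t) = -10
1/y(244, J(17)) = 1/(-10) = -1/10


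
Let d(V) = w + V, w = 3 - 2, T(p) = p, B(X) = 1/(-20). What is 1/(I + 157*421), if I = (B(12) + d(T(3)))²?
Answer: 400/26445041 ≈ 1.5126e-5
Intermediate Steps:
B(X) = -1/20
w = 1
d(V) = 1 + V
I = 6241/400 (I = (-1/20 + (1 + 3))² = (-1/20 + 4)² = (79/20)² = 6241/400 ≈ 15.602)
1/(I + 157*421) = 1/(6241/400 + 157*421) = 1/(6241/400 + 66097) = 1/(26445041/400) = 400/26445041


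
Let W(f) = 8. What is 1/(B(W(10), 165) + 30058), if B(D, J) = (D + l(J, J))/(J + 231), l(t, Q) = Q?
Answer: 396/11903141 ≈ 3.3269e-5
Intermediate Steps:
B(D, J) = (D + J)/(231 + J) (B(D, J) = (D + J)/(J + 231) = (D + J)/(231 + J))
1/(B(W(10), 165) + 30058) = 1/((8 + 165)/(231 + 165) + 30058) = 1/(173/396 + 30058) = 1/(11903141/396) = 396/11903141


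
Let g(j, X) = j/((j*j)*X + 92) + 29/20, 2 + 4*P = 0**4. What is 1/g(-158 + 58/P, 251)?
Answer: 11777605/17077356 ≈ 0.68966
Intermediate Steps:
P = -1/2 (P = -1/2 + (1/4)*0**4 = -1/2 + (1/4)*0 = -1/2 + 0 = -1/2 ≈ -0.50000)
g(j, X) = 29/20 + j/(92 + X*j**2) (g(j, X) = j/(j**2*X + 92) + 29*(1/20) = j/(X*j**2 + 92) + 29/20 = j/(92 + X*j**2) + 29/20 = 29/20 + j/(92 + X*j**2))
1/g(-158 + 58/P, 251) = 1/((2668 + 20*(-158 + 58/(-1/2)) + 29*251*(-158 + 58/(-1/2))**2)/(20*(92 + 251*(-158 + 58/(-1/2))**2))) = 1/((2668 + 20*(-158 + 58*(-2)) + 29*251*(-158 + 58*(-2))**2)/(20*(92 + 251*(-158 + 58*(-2))**2))) = 1/((2668 + 20*(-158 - 116) + 29*251*(-158 - 116)**2)/(20*(92 + 251*(-158 - 116)**2))) = 1/((2668 + 20*(-274) + 29*251*(-274)**2)/(20*(92 + 251*(-274)**2))) = 1/((2668 - 5480 + 29*251*75076)/(20*(92 + 251*75076))) = 1/((2668 - 5480 + 546478204)/(20*(92 + 18844076))) = 1/((1/20)*546475392/18844168) = 1/((1/20)*(1/18844168)*546475392) = 1/(17077356/11777605) = 11777605/17077356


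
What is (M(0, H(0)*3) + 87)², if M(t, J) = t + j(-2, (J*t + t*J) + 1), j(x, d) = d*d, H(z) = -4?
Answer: 7744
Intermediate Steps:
j(x, d) = d²
M(t, J) = t + (1 + 2*J*t)² (M(t, J) = t + ((J*t + t*J) + 1)² = t + ((J*t + J*t) + 1)² = t + (2*J*t + 1)² = t + (1 + 2*J*t)²)
(M(0, H(0)*3) + 87)² = ((0 + (1 + 2*(-4*3)*0)²) + 87)² = ((0 + (1 + 2*(-12)*0)²) + 87)² = ((0 + (1 + 0)²) + 87)² = ((0 + 1²) + 87)² = ((0 + 1) + 87)² = (1 + 87)² = 88² = 7744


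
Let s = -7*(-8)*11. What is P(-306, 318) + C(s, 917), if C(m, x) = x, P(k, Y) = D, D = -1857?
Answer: -940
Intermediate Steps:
s = 616 (s = 56*11 = 616)
P(k, Y) = -1857
P(-306, 318) + C(s, 917) = -1857 + 917 = -940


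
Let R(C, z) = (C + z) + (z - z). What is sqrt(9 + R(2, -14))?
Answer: I*sqrt(3) ≈ 1.732*I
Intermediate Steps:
R(C, z) = C + z (R(C, z) = (C + z) + 0 = C + z)
sqrt(9 + R(2, -14)) = sqrt(9 + (2 - 14)) = sqrt(9 - 12) = sqrt(-3) = I*sqrt(3)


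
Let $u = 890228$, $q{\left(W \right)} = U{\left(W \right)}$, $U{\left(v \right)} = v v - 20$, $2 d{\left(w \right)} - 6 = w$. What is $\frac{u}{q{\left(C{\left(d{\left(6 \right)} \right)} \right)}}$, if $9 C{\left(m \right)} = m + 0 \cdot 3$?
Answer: $- \frac{2003013}{44} \approx -45523.0$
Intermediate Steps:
$d{\left(w \right)} = 3 + \frac{w}{2}$
$C{\left(m \right)} = \frac{m}{9}$ ($C{\left(m \right)} = \frac{m + 0 \cdot 3}{9} = \frac{m + 0}{9} = \frac{m}{9}$)
$U{\left(v \right)} = -20 + v^{2}$ ($U{\left(v \right)} = v^{2} - 20 = -20 + v^{2}$)
$q{\left(W \right)} = -20 + W^{2}$
$\frac{u}{q{\left(C{\left(d{\left(6 \right)} \right)} \right)}} = \frac{890228}{-20 + \left(\frac{3 + \frac{1}{2} \cdot 6}{9}\right)^{2}} = \frac{890228}{-20 + \left(\frac{3 + 3}{9}\right)^{2}} = \frac{890228}{-20 + \left(\frac{1}{9} \cdot 6\right)^{2}} = \frac{890228}{-20 + \left(\frac{2}{3}\right)^{2}} = \frac{890228}{-20 + \frac{4}{9}} = \frac{890228}{- \frac{176}{9}} = 890228 \left(- \frac{9}{176}\right) = - \frac{2003013}{44}$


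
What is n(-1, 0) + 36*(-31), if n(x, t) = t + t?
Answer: -1116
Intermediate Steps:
n(x, t) = 2*t
n(-1, 0) + 36*(-31) = 2*0 + 36*(-31) = 0 - 1116 = -1116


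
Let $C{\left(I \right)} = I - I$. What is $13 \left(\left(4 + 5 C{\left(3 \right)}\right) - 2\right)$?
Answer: $26$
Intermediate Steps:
$C{\left(I \right)} = 0$
$13 \left(\left(4 + 5 C{\left(3 \right)}\right) - 2\right) = 13 \left(\left(4 + 5 \cdot 0\right) - 2\right) = 13 \left(\left(4 + 0\right) - 2\right) = 13 \left(4 - 2\right) = 13 \cdot 2 = 26$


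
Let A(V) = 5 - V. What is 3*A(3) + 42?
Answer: 48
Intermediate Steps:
3*A(3) + 42 = 3*(5 - 1*3) + 42 = 3*(5 - 3) + 42 = 3*2 + 42 = 6 + 42 = 48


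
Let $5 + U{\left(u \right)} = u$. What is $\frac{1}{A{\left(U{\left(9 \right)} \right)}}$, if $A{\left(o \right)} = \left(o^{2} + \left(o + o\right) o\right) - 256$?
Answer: $- \frac{1}{208} \approx -0.0048077$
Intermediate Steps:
$U{\left(u \right)} = -5 + u$
$A{\left(o \right)} = -256 + 3 o^{2}$ ($A{\left(o \right)} = \left(o^{2} + 2 o o\right) - 256 = \left(o^{2} + 2 o^{2}\right) - 256 = 3 o^{2} - 256 = -256 + 3 o^{2}$)
$\frac{1}{A{\left(U{\left(9 \right)} \right)}} = \frac{1}{-256 + 3 \left(-5 + 9\right)^{2}} = \frac{1}{-256 + 3 \cdot 4^{2}} = \frac{1}{-256 + 3 \cdot 16} = \frac{1}{-256 + 48} = \frac{1}{-208} = - \frac{1}{208}$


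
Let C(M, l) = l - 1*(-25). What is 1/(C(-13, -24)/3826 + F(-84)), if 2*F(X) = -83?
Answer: -1913/79389 ≈ -0.024097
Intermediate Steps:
C(M, l) = 25 + l (C(M, l) = l + 25 = 25 + l)
F(X) = -83/2 (F(X) = (½)*(-83) = -83/2)
1/(C(-13, -24)/3826 + F(-84)) = 1/((25 - 24)/3826 - 83/2) = 1/(1*(1/3826) - 83/2) = 1/(1/3826 - 83/2) = 1/(-79389/1913) = -1913/79389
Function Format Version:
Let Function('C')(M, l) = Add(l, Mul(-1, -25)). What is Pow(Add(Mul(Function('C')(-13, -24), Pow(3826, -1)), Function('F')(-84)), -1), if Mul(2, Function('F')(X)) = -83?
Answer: Rational(-1913, 79389) ≈ -0.024097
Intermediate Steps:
Function('C')(M, l) = Add(25, l) (Function('C')(M, l) = Add(l, 25) = Add(25, l))
Function('F')(X) = Rational(-83, 2) (Function('F')(X) = Mul(Rational(1, 2), -83) = Rational(-83, 2))
Pow(Add(Mul(Function('C')(-13, -24), Pow(3826, -1)), Function('F')(-84)), -1) = Pow(Add(Mul(Add(25, -24), Pow(3826, -1)), Rational(-83, 2)), -1) = Pow(Add(Mul(1, Rational(1, 3826)), Rational(-83, 2)), -1) = Pow(Add(Rational(1, 3826), Rational(-83, 2)), -1) = Pow(Rational(-79389, 1913), -1) = Rational(-1913, 79389)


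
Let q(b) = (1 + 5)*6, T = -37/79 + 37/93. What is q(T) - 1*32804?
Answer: -32768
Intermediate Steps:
T = -518/7347 (T = -37*1/79 + 37*(1/93) = -37/79 + 37/93 = -518/7347 ≈ -0.070505)
q(b) = 36 (q(b) = 6*6 = 36)
q(T) - 1*32804 = 36 - 1*32804 = 36 - 32804 = -32768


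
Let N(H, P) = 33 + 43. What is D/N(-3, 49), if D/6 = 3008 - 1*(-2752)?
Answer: 8640/19 ≈ 454.74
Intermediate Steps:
D = 34560 (D = 6*(3008 - 1*(-2752)) = 6*(3008 + 2752) = 6*5760 = 34560)
N(H, P) = 76
D/N(-3, 49) = 34560/76 = 34560*(1/76) = 8640/19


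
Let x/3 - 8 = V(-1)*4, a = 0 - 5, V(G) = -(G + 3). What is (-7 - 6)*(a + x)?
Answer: 65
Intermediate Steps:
V(G) = -3 - G (V(G) = -(3 + G) = -3 - G)
a = -5
x = 0 (x = 24 + 3*((-3 - 1*(-1))*4) = 24 + 3*((-3 + 1)*4) = 24 + 3*(-2*4) = 24 + 3*(-8) = 24 - 24 = 0)
(-7 - 6)*(a + x) = (-7 - 6)*(-5 + 0) = -13*(-5) = 65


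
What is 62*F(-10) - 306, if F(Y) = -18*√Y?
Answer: -306 - 1116*I*√10 ≈ -306.0 - 3529.1*I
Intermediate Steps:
62*F(-10) - 306 = 62*(-18*I*√10) - 306 = -1116*I*√10 - 306 = -306 - 1116*I*√10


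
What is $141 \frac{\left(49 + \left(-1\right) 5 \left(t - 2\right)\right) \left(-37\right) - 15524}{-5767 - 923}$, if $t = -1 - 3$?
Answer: $\frac{867009}{2230} \approx 388.79$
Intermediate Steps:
$t = -4$
$141 \frac{\left(49 + \left(-1\right) 5 \left(t - 2\right)\right) \left(-37\right) - 15524}{-5767 - 923} = 141 \frac{\left(49 + \left(-1\right) 5 \left(-4 - 2\right)\right) \left(-37\right) - 15524}{-5767 - 923} = 141 \frac{\left(49 - 5 \left(-4 - 2\right)\right) \left(-37\right) - 15524}{-6690} = 141 \left(\left(49 - -30\right) \left(-37\right) - 15524\right) \left(- \frac{1}{6690}\right) = 141 \left(\left(49 + 30\right) \left(-37\right) - 15524\right) \left(- \frac{1}{6690}\right) = 141 \left(79 \left(-37\right) - 15524\right) \left(- \frac{1}{6690}\right) = 141 \left(-2923 - 15524\right) \left(- \frac{1}{6690}\right) = 141 \left(\left(-18447\right) \left(- \frac{1}{6690}\right)\right) = 141 \cdot \frac{6149}{2230} = \frac{867009}{2230}$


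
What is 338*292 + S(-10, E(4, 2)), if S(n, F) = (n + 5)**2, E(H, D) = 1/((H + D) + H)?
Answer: 98721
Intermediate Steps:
E(H, D) = 1/(D + 2*H) (E(H, D) = 1/((D + H) + H) = 1/(D + 2*H))
S(n, F) = (5 + n)**2
338*292 + S(-10, E(4, 2)) = 338*292 + (5 - 10)**2 = 98696 + (-5)**2 = 98696 + 25 = 98721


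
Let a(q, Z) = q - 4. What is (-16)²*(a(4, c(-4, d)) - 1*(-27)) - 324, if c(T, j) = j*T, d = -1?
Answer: 6588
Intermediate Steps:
c(T, j) = T*j
a(q, Z) = -4 + q
(-16)²*(a(4, c(-4, d)) - 1*(-27)) - 324 = (-16)²*((-4 + 4) - 1*(-27)) - 324 = 256*(0 + 27) - 324 = 256*27 - 324 = 6912 - 324 = 6588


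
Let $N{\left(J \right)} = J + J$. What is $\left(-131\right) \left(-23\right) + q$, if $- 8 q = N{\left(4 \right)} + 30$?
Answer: $\frac{12033}{4} \approx 3008.3$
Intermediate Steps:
$N{\left(J \right)} = 2 J$
$q = - \frac{19}{4}$ ($q = - \frac{2 \cdot 4 + 30}{8} = - \frac{8 + 30}{8} = \left(- \frac{1}{8}\right) 38 = - \frac{19}{4} \approx -4.75$)
$\left(-131\right) \left(-23\right) + q = \left(-131\right) \left(-23\right) - \frac{19}{4} = 3013 - \frac{19}{4} = \frac{12033}{4}$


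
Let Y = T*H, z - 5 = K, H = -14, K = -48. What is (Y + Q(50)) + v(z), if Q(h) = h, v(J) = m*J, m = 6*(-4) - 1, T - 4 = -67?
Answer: 2007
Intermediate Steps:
T = -63 (T = 4 - 67 = -63)
z = -43 (z = 5 - 48 = -43)
Y = 882 (Y = -63*(-14) = 882)
m = -25 (m = -24 - 1 = -25)
v(J) = -25*J
(Y + Q(50)) + v(z) = (882 + 50) - 25*(-43) = 932 + 1075 = 2007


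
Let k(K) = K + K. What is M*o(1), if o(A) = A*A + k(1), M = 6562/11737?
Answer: 19686/11737 ≈ 1.6773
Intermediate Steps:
k(K) = 2*K
M = 6562/11737 (M = 6562*(1/11737) = 6562/11737 ≈ 0.55909)
o(A) = 2 + A**2 (o(A) = A*A + 2*1 = A**2 + 2 = 2 + A**2)
M*o(1) = 6562*(2 + 1**2)/11737 = 6562*(2 + 1)/11737 = (6562/11737)*3 = 19686/11737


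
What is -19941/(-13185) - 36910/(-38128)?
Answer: 207828133/83786280 ≈ 2.4805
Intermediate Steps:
-19941/(-13185) - 36910/(-38128) = -19941*(-1/13185) - 36910*(-1/38128) = 6647/4395 + 18455/19064 = 207828133/83786280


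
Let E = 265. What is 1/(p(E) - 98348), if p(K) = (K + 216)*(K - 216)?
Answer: -1/74779 ≈ -1.3373e-5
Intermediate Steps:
p(K) = (-216 + K)*(216 + K) (p(K) = (216 + K)*(-216 + K) = (-216 + K)*(216 + K))
1/(p(E) - 98348) = 1/((-46656 + 265²) - 98348) = 1/((-46656 + 70225) - 98348) = 1/(23569 - 98348) = 1/(-74779) = -1/74779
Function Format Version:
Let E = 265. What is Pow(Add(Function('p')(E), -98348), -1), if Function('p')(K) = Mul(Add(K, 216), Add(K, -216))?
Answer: Rational(-1, 74779) ≈ -1.3373e-5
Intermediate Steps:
Function('p')(K) = Mul(Add(-216, K), Add(216, K)) (Function('p')(K) = Mul(Add(216, K), Add(-216, K)) = Mul(Add(-216, K), Add(216, K)))
Pow(Add(Function('p')(E), -98348), -1) = Pow(Add(Add(-46656, Pow(265, 2)), -98348), -1) = Pow(Add(Add(-46656, 70225), -98348), -1) = Pow(Add(23569, -98348), -1) = Pow(-74779, -1) = Rational(-1, 74779)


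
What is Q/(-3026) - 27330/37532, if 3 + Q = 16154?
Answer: -86109989/14196479 ≈ -6.0656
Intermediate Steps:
Q = 16151 (Q = -3 + 16154 = 16151)
Q/(-3026) - 27330/37532 = 16151/(-3026) - 27330/37532 = 16151*(-1/3026) - 27330*1/37532 = -16151/3026 - 13665/18766 = -86109989/14196479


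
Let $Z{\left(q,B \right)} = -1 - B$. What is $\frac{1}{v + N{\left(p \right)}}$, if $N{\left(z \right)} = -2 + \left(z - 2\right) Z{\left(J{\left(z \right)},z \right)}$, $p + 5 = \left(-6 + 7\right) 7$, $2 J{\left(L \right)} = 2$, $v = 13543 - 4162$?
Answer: $\frac{1}{9379} \approx 0.00010662$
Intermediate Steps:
$v = 9381$
$J{\left(L \right)} = 1$ ($J{\left(L \right)} = \frac{1}{2} \cdot 2 = 1$)
$p = 2$ ($p = -5 + \left(-6 + 7\right) 7 = -5 + 1 \cdot 7 = -5 + 7 = 2$)
$N{\left(z \right)} = -2 + \left(-1 - z\right) \left(-2 + z\right)$ ($N{\left(z \right)} = -2 + \left(z - 2\right) \left(-1 - z\right) = -2 + \left(-2 + z\right) \left(-1 - z\right) = -2 + \left(-1 - z\right) \left(-2 + z\right)$)
$\frac{1}{v + N{\left(p \right)}} = \frac{1}{9381 + 2 \left(1 - 2\right)} = \frac{1}{9381 + 2 \left(-1\right)} = \frac{1}{9381 - 2} = \frac{1}{9379}$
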